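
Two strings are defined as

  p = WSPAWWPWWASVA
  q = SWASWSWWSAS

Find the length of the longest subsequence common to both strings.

7

Let dp[i][j] be the LCS length of the first i characters of p and the first j characters of q. dp[i][j] = dp[i-1][j-1]+1 when the i-th and j-th characters match, else max(dp[i-1][j], dp[i][j-1]).
    ·  S  W  A  S  W  S  W  W  S  A  S
 ·  0  0  0  0  0  0  0  0  0  0  0  0
 W  0  0  1  1  1  1  1  1  1  1  1  1
 S  0  1  1  1  2  2  2  2  2  2  2  2
 P  0  1  1  1  2  2  2  2  2  2  2  2
 A  0  1  1  2  2  2  2  2  2  2  3  3
 W  0  1  2  2  2  3  3  3  3  3  3  3
 W  0  1  2  2  2  3  3  4  4  4  4  4
 P  0  1  2  2  2  3  3  4  4  4  4  4
 W  0  1  2  2  2  3  3  4  5  5  5  5
 W  0  1  2  2  2  3  3  4  5  5  5  5
 A  0  1  2  3  3  3  3  4  5  5  6  6
 S  0  1  2  3  4  4  4  4  5  6  6  7
 V  0  1  2  3  4  4  4  4  5  6  6  7
 A  0  1  2  3  4  4  4  4  5  6  7  7
dp[13][11] = 7. One LCS (by backtracking along matches): WSWWWAS.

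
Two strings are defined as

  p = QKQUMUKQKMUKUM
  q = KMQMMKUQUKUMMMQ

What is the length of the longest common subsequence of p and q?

Taking K [2,1]; then Q [3,3]; then M [5,5]; then U [6,7]; then Q [8,8]; then U [11,9]; then K [12,10]; then U [13,11]; then M [14,14] gives a common subsequence of length 9. Since dp[14][15] = 9, nothing longer is possible.

9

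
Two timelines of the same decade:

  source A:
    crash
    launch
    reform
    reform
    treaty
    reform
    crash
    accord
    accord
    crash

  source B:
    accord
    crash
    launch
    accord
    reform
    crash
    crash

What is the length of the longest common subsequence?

Match crash [1,2] → launch [2,3] → reform [6,5] → crash [7,6] → crash [10,7] — 5 events in the same relative order in both. The LCS DP gives dp[10][7] = 5, so this is optimal.

5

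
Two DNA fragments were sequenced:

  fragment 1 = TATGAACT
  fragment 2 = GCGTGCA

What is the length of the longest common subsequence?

Let dp[i][j] be the LCS length of the first i bases of fragment 1 and the first j bases of fragment 2. dp[i][j] = dp[i-1][j-1]+1 when the i-th and j-th bases match, else max(dp[i-1][j], dp[i][j-1]).
    ·  G  C  G  T  G  C  A
 ·  0  0  0  0  0  0  0  0
 T  0  0  0  0  1  1  1  1
 A  0  0  0  0  1  1  1  2
 T  0  0  0  0  1  1  1  2
 G  0  1  1  1  1  2  2  2
 A  0  1  1  1  1  2  2  3
 A  0  1  1  1  1  2  2  3
 C  0  1  2  2  2  2  3  3
 T  0  1  2  2  3  3  3  3
dp[8][7] = 3. One LCS (by backtracking along matches): TGA.

3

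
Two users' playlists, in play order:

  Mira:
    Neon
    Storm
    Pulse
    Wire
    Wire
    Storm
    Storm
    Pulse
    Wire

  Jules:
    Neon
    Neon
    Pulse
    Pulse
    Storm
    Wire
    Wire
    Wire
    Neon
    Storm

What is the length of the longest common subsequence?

Pick Neon (Mira #1, Jules #2), Storm (Mira #2, Jules #5), Wire (Mira #4, Jules #7), Wire (Mira #5, Jules #8), Storm (Mira #7, Jules #10); all 5 songs appear in both, in order. dp[9][10] = 5 confirms this is the maximum.

5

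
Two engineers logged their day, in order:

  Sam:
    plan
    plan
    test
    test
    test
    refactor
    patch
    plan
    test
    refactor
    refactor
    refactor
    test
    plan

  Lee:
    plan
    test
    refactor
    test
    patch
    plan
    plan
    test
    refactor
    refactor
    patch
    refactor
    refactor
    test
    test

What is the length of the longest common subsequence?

10

Match plan [2,1], test [3,2], test [5,4], patch [7,5], plan [8,7], test [9,8], refactor [10,10], refactor [11,12], refactor [12,13], test [13,15] — 10 tasks in the same relative order in both. dp[14][15] = 10 confirms this is the maximum.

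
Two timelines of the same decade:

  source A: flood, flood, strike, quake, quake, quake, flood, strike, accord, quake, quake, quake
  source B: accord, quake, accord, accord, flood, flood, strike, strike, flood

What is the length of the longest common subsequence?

Pick flood (source A #1, source B #5), flood (source A #2, source B #6), strike (source A #3, source B #8), flood (source A #7, source B #9); all 4 events appear in both, in order. Since dp[12][9] = 4, nothing longer is possible.

4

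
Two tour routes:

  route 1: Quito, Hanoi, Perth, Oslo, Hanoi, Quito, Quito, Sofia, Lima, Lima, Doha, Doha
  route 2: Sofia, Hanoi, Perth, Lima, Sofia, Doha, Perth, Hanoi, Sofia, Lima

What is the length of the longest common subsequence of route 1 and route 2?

5

Match Hanoi (route 1 #2, route 2 #2); then Perth (route 1 #3, route 2 #7); then Hanoi (route 1 #5, route 2 #8); then Sofia (route 1 #8, route 2 #9); then Lima (route 1 #10, route 2 #10) — 5 stops in the same relative order in both. dp[12][10] = 5 confirms this is the maximum.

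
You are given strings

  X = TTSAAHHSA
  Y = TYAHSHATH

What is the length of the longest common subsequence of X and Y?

5

Pick T at X[1]=Y[1]; then A at X[5]=Y[3]; then H at X[6]=Y[4]; then H at X[7]=Y[6]; then A at X[9]=Y[7]; all 5 characters appear in both, in order. The LCS DP gives dp[9][9] = 5, so this is optimal.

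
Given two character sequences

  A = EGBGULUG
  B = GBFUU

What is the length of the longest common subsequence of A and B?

4

Let dp[i][j] be the LCS length of the first i characters of A and the first j characters of B. dp[i][j] = dp[i-1][j-1]+1 when the i-th and j-th characters match, else max(dp[i-1][j], dp[i][j-1]).
    ·  G  B  F  U  U
 ·  0  0  0  0  0  0
 E  0  0  0  0  0  0
 G  0  1  1  1  1  1
 B  0  1  2  2  2  2
 G  0  1  2  2  2  2
 U  0  1  2  2  3  3
 L  0  1  2  2  3  3
 U  0  1  2  2  3  4
 G  0  1  2  2  3  4
dp[8][5] = 4. One LCS (by backtracking along matches): GBUU.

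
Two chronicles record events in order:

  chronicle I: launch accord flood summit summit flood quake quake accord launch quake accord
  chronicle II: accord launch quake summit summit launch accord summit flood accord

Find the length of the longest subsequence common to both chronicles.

5

Pick launch (chronicle I #1, chronicle II #6); then accord (chronicle I #2, chronicle II #7); then summit (chronicle I #5, chronicle II #8); then flood (chronicle I #6, chronicle II #9); then accord (chronicle I #12, chronicle II #10); all 5 events appear in both, in order, and the DP table's final entry dp[12][10] is also 5, so no common subsequence is longer.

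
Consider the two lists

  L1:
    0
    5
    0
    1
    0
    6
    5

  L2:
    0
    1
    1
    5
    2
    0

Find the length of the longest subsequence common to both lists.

3

Let dp[i][j] be the LCS length of the first i values of L1 and the first j values of L2. dp[i][j] = dp[i-1][j-1]+1 when the i-th and j-th values match, else max(dp[i-1][j], dp[i][j-1]).
    ·  0  1  1  5  2  0
 ·  0  0  0  0  0  0  0
 0  0  1  1  1  1  1  1
 5  0  1  1  1  2  2  2
 0  0  1  1  1  2  2  3
 1  0  1  2  2  2  2  3
 0  0  1  2  2  2  2  3
 6  0  1  2  2  2  2  3
 5  0  1  2  2  3  3  3
dp[7][6] = 3. One LCS (by backtracking along matches): 0, 5, 0.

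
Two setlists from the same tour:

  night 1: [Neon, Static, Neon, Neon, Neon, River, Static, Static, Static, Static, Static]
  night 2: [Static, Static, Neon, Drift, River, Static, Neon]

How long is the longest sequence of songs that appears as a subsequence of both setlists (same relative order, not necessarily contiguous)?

4

Pick Static (night 1 #2, night 2 #2), Neon (night 1 #3, night 2 #3), River (night 1 #6, night 2 #5), Static (night 1 #7, night 2 #6); all 4 songs appear in both, in order. The LCS DP gives dp[11][7] = 4, so this is optimal.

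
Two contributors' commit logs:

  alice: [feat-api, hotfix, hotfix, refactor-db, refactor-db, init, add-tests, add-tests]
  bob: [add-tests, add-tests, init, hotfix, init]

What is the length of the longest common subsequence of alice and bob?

2

Match hotfix [3,4] → init [6,5] — 2 commits in the same relative order in both. Since dp[8][5] = 2, nothing longer is possible.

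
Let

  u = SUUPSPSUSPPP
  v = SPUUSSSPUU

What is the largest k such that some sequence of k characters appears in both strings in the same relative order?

7

Let dp[i][j] be the LCS length of the first i characters of u and the first j characters of v. dp[i][j] = dp[i-1][j-1]+1 when the i-th and j-th characters match, else max(dp[i-1][j], dp[i][j-1]).
    ·  S  P  U  U  S  S  S  P  U  U
 ·  0  0  0  0  0  0  0  0  0  0  0
 S  0  1  1  1  1  1  1  1  1  1  1
 U  0  1  1  2  2  2  2  2  2  2  2
 U  0  1  1  2  3  3  3  3  3  3  3
 P  0  1  2  2  3  3  3  3  4  4  4
 S  0  1  2  2  3  4  4  4  4  4  4
 P  0  1  2  2  3  4  4  4  5  5  5
 S  0  1  2  2  3  4  5  5  5  5  5
 U  0  1  2  3  3  4  5  5  5  6  6
 S  0  1  2  3  3  4  5  6  6  6  6
 P  0  1  2  3  3  4  5  6  7  7  7
 P  0  1  2  3  3  4  5  6  7  7  7
 P  0  1  2  3  3  4  5  6  7  7  7
dp[12][10] = 7. One LCS (by backtracking along matches): SUUSSSP.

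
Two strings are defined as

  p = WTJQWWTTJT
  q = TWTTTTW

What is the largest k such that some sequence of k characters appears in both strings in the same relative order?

Match W [1,2] → T [2,3] → T [7,4] → T [8,5] → T [10,6] — 5 characters in the same relative order in both, and the DP table's final entry dp[10][7] is also 5, so no common subsequence is longer.

5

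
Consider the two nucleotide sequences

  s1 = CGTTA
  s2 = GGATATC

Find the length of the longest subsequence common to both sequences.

3

Match G at s1[2]=s2[2], T at s1[3]=s2[4], T at s1[4]=s2[6] — 3 bases in the same relative order in both. The LCS DP gives dp[5][7] = 3, so this is optimal.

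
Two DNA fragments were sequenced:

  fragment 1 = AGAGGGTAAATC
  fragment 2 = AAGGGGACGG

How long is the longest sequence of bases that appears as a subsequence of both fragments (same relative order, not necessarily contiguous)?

7

Pick A (fragment 1 #1, fragment 2 #2); then G (fragment 1 #2, fragment 2 #3); then G (fragment 1 #4, fragment 2 #4); then G (fragment 1 #5, fragment 2 #5); then G (fragment 1 #6, fragment 2 #6); then A (fragment 1 #10, fragment 2 #7); then C (fragment 1 #12, fragment 2 #8); all 7 bases appear in both, in order. Since dp[12][10] = 7, nothing longer is possible.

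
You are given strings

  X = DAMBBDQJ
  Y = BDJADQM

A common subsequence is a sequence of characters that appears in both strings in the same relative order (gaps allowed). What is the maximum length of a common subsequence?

4

Pick D [1,2] → A [2,4] → D [6,5] → Q [7,6]; all 4 characters appear in both, in order. The LCS DP gives dp[8][7] = 4, so this is optimal.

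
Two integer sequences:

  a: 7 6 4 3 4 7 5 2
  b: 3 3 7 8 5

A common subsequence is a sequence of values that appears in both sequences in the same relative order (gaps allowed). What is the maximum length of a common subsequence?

One common subsequence of length 3: 3 at a[4]=b[2]; then 7 at a[6]=b[3]; then 5 at a[7]=b[5]. Since dp[8][5] = 3, nothing longer is possible.

3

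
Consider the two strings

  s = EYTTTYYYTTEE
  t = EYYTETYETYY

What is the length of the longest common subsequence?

Taking E [1,1] → Y [2,3] → T [3,4] → T [4,6] → T [5,9] → Y [7,10] → Y [8,11] gives a common subsequence of length 7. The LCS DP gives dp[12][11] = 7, so this is optimal.

7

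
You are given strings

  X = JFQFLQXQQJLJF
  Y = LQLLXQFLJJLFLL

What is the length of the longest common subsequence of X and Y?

Pick Q (X #3, Y #2) → L (X #5, Y #4) → X (X #7, Y #5) → Q (X #8, Y #6) → J (X #10, Y #10) → L (X #11, Y #11) → F (X #13, Y #12); all 7 characters appear in both, in order. Since dp[13][14] = 7, nothing longer is possible.

7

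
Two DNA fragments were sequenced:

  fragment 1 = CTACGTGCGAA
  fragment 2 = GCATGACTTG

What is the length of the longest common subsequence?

Let dp[i][j] be the LCS length of the first i bases of fragment 1 and the first j bases of fragment 2. dp[i][j] = dp[i-1][j-1]+1 when the i-th and j-th bases match, else max(dp[i-1][j], dp[i][j-1]).
    ·  G  C  A  T  G  A  C  T  T  G
 ·  0  0  0  0  0  0  0  0  0  0  0
 C  0  0  1  1  1  1  1  1  1  1  1
 T  0  0  1  1  2  2  2  2  2  2  2
 A  0  0  1  2  2  2  3  3  3  3  3
 C  0  0  1  2  2  2  3  4  4  4  4
 G  0  1  1  2  2  3  3  4  4  4  5
 T  0  1  1  2  3  3  3  4  5  5  5
 G  0  1  1  2  3  4  4  4  5  5  6
 C  0  1  2  2  3  4  4  5  5  5  6
 G  0  1  2  2  3  4  4  5  5  5  6
 A  0  1  2  3  3  4  5  5  5  5  6
 A  0  1  2  3  3  4  5  5  5  5  6
dp[11][10] = 6. One LCS (by backtracking along matches): CTACTG.

6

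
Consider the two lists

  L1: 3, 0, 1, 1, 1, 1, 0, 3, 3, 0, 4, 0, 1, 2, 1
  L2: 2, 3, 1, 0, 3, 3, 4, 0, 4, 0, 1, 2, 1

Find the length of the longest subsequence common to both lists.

11

One common subsequence of length 11: 3 (L1 #1, L2 #2), then 1 (L1 #6, L2 #3), then 0 (L1 #7, L2 #4), then 3 (L1 #8, L2 #5), then 3 (L1 #9, L2 #6), then 0 (L1 #10, L2 #8), then 4 (L1 #11, L2 #9), then 0 (L1 #12, L2 #10), then 1 (L1 #13, L2 #11), then 2 (L1 #14, L2 #12), then 1 (L1 #15, L2 #13), and the DP table's final entry dp[15][13] is also 11, so no common subsequence is longer.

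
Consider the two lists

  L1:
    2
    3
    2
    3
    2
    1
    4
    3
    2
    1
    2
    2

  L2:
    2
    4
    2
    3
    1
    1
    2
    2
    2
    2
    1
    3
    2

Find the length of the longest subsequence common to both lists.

7

One common subsequence of length 7: 2 (L1 #1, L2 #3) → 3 (L1 #2, L2 #4) → 2 (L1 #3, L2 #9) → 2 (L1 #5, L2 #10) → 1 (L1 #6, L2 #11) → 3 (L1 #8, L2 #12) → 2 (L1 #12, L2 #13). Since dp[12][13] = 7, nothing longer is possible.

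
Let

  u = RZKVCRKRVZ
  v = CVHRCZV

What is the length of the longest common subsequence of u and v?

Pick R (u #1, v #4) → Z (u #2, v #6) → V (u #9, v #7); all 3 characters appear in both, in order. Since dp[10][7] = 3, nothing longer is possible.

3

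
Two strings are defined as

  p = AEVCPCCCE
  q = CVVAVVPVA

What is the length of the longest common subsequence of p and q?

Pick A [1,4], then V [3,6], then P [5,7]; all 3 characters appear in both, in order. Since dp[9][9] = 3, nothing longer is possible.

3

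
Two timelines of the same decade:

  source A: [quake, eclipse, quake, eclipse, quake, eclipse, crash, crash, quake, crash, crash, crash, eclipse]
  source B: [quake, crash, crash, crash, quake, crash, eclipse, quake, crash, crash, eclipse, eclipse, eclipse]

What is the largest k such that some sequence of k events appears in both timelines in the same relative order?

Match quake [1,1] → crash [7,3] → crash [8,4] → quake [9,5] → crash [10,6] → crash [11,9] → crash [12,10] → eclipse [13,13] — 8 events in the same relative order in both. Since dp[13][13] = 8, nothing longer is possible.

8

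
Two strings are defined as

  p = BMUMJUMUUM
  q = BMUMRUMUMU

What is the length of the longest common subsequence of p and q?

8

One common subsequence of length 8: B [1,1] → M [2,2] → U [3,3] → M [4,4] → U [6,6] → M [7,7] → U [8,8] → U [9,10], and the DP table's final entry dp[10][10] is also 8, so no common subsequence is longer.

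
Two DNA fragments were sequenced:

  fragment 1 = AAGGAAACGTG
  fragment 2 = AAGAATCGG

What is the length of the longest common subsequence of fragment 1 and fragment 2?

8

Let dp[i][j] be the LCS length of the first i bases of fragment 1 and the first j bases of fragment 2. dp[i][j] = dp[i-1][j-1]+1 when the i-th and j-th bases match, else max(dp[i-1][j], dp[i][j-1]).
    ·  A  A  G  A  A  T  C  G  G
 ·  0  0  0  0  0  0  0  0  0  0
 A  0  1  1  1  1  1  1  1  1  1
 A  0  1  2  2  2  2  2  2  2  2
 G  0  1  2  3  3  3  3  3  3  3
 G  0  1  2  3  3  3  3  3  4  4
 A  0  1  2  3  4  4  4  4  4  4
 A  0  1  2  3  4  5  5  5  5  5
 A  0  1  2  3  4  5  5  5  5  5
 C  0  1  2  3  4  5  5  6  6  6
 G  0  1  2  3  4  5  5  6  7  7
 T  0  1  2  3  4  5  6  6  7  7
 G  0  1  2  3  4  5  6  6  7  8
dp[11][9] = 8. One LCS (by backtracking along matches): AAGAACGG.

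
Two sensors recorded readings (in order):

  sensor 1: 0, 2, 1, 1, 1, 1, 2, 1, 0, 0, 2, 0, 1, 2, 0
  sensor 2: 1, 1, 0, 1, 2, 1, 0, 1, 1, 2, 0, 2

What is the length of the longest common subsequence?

Pick 1 [3,1], then 1 [4,2], then 1 [6,4], then 2 [7,5], then 1 [8,6], then 0 [9,7], then 2 [11,10], then 0 [12,11], then 2 [14,12]; all 9 values appear in both, in order. The LCS DP gives dp[15][12] = 9, so this is optimal.

9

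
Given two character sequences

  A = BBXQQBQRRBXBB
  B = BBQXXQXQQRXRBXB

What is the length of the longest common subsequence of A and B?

Match B at A[1]=B[1], then B at A[2]=B[2], then X at A[3]=B[5], then Q at A[4]=B[6], then Q at A[5]=B[8], then Q at A[7]=B[9], then R at A[8]=B[10], then R at A[9]=B[12], then B at A[10]=B[13], then X at A[11]=B[14], then B at A[13]=B[15] — 11 characters in the same relative order in both. Since dp[13][15] = 11, nothing longer is possible.

11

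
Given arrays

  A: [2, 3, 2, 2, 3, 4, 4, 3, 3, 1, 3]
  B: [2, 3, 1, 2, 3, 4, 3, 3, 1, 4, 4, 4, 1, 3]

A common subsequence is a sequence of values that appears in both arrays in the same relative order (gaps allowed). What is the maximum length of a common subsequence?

Pick 2 (A #1, B #1); then 3 (A #2, B #2); then 2 (A #4, B #4); then 3 (A #5, B #5); then 4 (A #7, B #6); then 3 (A #8, B #7); then 3 (A #9, B #8); then 1 (A #10, B #13); then 3 (A #11, B #14); all 9 values appear in both, in order. dp[11][14] = 9 confirms this is the maximum.

9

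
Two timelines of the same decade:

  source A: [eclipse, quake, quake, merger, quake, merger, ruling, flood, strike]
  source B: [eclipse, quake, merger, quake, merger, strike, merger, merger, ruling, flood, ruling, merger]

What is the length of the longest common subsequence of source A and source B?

7

Match eclipse (source A #1, source B #1) → quake (source A #2, source B #2) → quake (source A #3, source B #4) → merger (source A #4, source B #7) → merger (source A #6, source B #8) → ruling (source A #7, source B #9) → flood (source A #8, source B #10) — 7 events in the same relative order in both. Since dp[9][12] = 7, nothing longer is possible.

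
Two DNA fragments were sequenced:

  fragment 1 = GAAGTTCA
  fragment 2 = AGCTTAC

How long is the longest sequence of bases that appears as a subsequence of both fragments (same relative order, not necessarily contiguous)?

5

One common subsequence of length 5: A at fragment 1[3]=fragment 2[1], G at fragment 1[4]=fragment 2[2], T at fragment 1[5]=fragment 2[4], T at fragment 1[6]=fragment 2[5], C at fragment 1[7]=fragment 2[7]. The LCS DP gives dp[8][7] = 5, so this is optimal.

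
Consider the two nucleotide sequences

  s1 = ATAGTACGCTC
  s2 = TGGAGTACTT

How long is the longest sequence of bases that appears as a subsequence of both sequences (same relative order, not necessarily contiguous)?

One common subsequence of length 7: T at s1[2]=s2[1]; then A at s1[3]=s2[4]; then G at s1[4]=s2[5]; then T at s1[5]=s2[6]; then A at s1[6]=s2[7]; then C at s1[7]=s2[8]; then T at s1[10]=s2[10]. Since dp[11][10] = 7, nothing longer is possible.

7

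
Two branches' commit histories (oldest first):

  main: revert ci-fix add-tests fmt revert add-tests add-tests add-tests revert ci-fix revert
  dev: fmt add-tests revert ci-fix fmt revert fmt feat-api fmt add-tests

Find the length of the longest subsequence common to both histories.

Match revert [1,3], then ci-fix [2,4], then fmt [4,5], then revert [5,6], then add-tests [8,10] — 5 commits in the same relative order in both. The LCS DP gives dp[11][10] = 5, so this is optimal.

5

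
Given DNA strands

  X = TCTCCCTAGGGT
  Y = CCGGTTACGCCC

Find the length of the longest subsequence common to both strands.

5

Taking T at X[1]=Y[6]; then C at X[2]=Y[8]; then C at X[4]=Y[10]; then C at X[5]=Y[11]; then C at X[6]=Y[12] gives a common subsequence of length 5. Since dp[12][12] = 5, nothing longer is possible.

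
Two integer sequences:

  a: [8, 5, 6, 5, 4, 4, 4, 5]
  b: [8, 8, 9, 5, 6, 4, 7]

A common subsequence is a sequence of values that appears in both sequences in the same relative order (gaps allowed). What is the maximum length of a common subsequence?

One common subsequence of length 4: 8 at a[1]=b[2] → 5 at a[2]=b[4] → 6 at a[3]=b[5] → 4 at a[5]=b[6]. The LCS DP gives dp[8][7] = 4, so this is optimal.

4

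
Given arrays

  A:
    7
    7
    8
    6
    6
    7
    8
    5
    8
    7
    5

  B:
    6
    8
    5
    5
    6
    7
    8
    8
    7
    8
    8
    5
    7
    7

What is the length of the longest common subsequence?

7

Taking 8 [3,2], 6 [5,5], 7 [6,6], 8 [7,7], 8 [9,8], 7 [10,9], 5 [11,12] gives a common subsequence of length 7. The LCS DP gives dp[11][14] = 7, so this is optimal.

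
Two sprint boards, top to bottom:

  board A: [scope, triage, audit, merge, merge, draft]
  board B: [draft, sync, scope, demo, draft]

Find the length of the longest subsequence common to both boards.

Match scope (board A #1, board B #3); then draft (board A #6, board B #5) — 2 tasks in the same relative order in both, and the DP table's final entry dp[6][5] is also 2, so no common subsequence is longer.

2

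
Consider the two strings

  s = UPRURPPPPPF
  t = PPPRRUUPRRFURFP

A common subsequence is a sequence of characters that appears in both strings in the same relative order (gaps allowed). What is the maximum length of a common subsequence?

Taking U at s[1]=t[7], then P at s[2]=t[8], then R at s[3]=t[10], then U at s[4]=t[12], then R at s[5]=t[13], then P at s[10]=t[15] gives a common subsequence of length 6. Since dp[11][15] = 6, nothing longer is possible.

6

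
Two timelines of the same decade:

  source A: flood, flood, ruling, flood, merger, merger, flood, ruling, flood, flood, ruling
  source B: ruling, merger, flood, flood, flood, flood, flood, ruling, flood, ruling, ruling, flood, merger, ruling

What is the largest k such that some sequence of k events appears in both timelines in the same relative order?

8

Pick flood (source A #1, source B #4); then flood (source A #2, source B #5); then flood (source A #4, source B #6); then flood (source A #7, source B #7); then ruling (source A #8, source B #8); then flood (source A #9, source B #9); then flood (source A #10, source B #12); then ruling (source A #11, source B #14); all 8 events appear in both, in order. The LCS DP gives dp[11][14] = 8, so this is optimal.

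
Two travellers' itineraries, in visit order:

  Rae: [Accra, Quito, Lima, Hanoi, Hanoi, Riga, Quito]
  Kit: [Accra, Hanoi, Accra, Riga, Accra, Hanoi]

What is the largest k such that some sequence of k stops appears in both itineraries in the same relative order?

Taking Accra at Rae[1]=Kit[1], then Hanoi at Rae[4]=Kit[2], then Hanoi at Rae[5]=Kit[6] gives a common subsequence of length 3. Since dp[7][6] = 3, nothing longer is possible.

3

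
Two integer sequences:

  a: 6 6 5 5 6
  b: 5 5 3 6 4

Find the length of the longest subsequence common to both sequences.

Match 5 (a #3, b #1), then 5 (a #4, b #2), then 6 (a #5, b #4) — 3 values in the same relative order in both. The LCS DP gives dp[5][5] = 3, so this is optimal.

3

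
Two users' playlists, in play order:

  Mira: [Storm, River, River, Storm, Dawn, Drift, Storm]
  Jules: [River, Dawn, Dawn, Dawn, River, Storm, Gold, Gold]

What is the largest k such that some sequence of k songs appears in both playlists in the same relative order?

Pick River (Mira #2, Jules #1); then River (Mira #3, Jules #5); then Storm (Mira #4, Jules #6); all 3 songs appear in both, in order, and the DP table's final entry dp[7][8] is also 3, so no common subsequence is longer.

3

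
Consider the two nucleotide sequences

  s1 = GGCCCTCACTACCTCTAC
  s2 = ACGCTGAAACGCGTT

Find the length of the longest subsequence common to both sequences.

One common subsequence of length 9: G (s1 #2, s2 #3) → C (s1 #5, s2 #4) → T (s1 #6, s2 #5) → A (s1 #8, s2 #8) → A (s1 #11, s2 #9) → C (s1 #12, s2 #10) → C (s1 #13, s2 #12) → T (s1 #14, s2 #14) → T (s1 #16, s2 #15), and the DP table's final entry dp[18][15] is also 9, so no common subsequence is longer.

9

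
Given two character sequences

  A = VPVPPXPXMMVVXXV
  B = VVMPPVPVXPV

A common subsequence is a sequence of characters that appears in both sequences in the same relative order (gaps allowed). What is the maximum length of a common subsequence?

One common subsequence of length 8: V [1,1]; then V [3,2]; then P [4,4]; then P [5,5]; then P [7,7]; then V [12,8]; then X [13,9]; then V [15,11]. The LCS DP gives dp[15][11] = 8, so this is optimal.

8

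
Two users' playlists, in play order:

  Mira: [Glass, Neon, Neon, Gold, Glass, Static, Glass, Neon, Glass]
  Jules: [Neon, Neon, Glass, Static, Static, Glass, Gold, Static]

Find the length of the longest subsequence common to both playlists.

Pick Neon (Mira #2, Jules #1), Neon (Mira #3, Jules #2), Glass (Mira #5, Jules #3), Static (Mira #6, Jules #5), Glass (Mira #7, Jules #6); all 5 songs appear in both, in order. The LCS DP gives dp[9][8] = 5, so this is optimal.

5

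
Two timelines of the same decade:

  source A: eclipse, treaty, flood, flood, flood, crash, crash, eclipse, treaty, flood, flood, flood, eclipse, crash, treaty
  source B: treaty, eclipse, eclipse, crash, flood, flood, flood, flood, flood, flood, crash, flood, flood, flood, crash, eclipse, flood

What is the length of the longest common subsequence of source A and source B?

Taking eclipse at source A[1]=source B[3], flood at source A[3]=source B[8], flood at source A[4]=source B[9], flood at source A[5]=source B[10], crash at source A[7]=source B[11], flood at source A[10]=source B[12], flood at source A[11]=source B[13], flood at source A[12]=source B[14], eclipse at source A[13]=source B[16] gives a common subsequence of length 9, and the DP table's final entry dp[15][17] is also 9, so no common subsequence is longer.

9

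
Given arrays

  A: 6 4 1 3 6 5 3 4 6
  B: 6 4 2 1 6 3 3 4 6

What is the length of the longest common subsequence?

7

Let dp[i][j] be the LCS length of the first i values of A and the first j values of B. dp[i][j] = dp[i-1][j-1]+1 when the i-th and j-th values match, else max(dp[i-1][j], dp[i][j-1]).
    ·  6  4  2  1  6  3  3  4  6
 ·  0  0  0  0  0  0  0  0  0  0
 6  0  1  1  1  1  1  1  1  1  1
 4  0  1  2  2  2  2  2  2  2  2
 1  0  1  2  2  3  3  3  3  3  3
 3  0  1  2  2  3  3  4  4  4  4
 6  0  1  2  2  3  4  4  4  4  5
 5  0  1  2  2  3  4  4  4  4  5
 3  0  1  2  2  3  4  5  5  5  5
 4  0  1  2  2  3  4  5  5  6  6
 6  0  1  2  2  3  4  5  5  6  7
dp[9][9] = 7. One LCS (by backtracking along matches): 6, 4, 1, 3, 3, 4, 6.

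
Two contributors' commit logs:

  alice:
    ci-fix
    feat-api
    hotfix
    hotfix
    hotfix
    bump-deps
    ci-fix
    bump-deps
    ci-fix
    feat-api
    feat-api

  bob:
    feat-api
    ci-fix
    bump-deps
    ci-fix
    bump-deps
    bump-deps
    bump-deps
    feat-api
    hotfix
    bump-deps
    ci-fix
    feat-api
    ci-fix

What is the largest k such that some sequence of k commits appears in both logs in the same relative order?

6

Pick ci-fix [1,4], then feat-api [2,8], then hotfix [5,9], then bump-deps [6,10], then ci-fix [7,11], then ci-fix [9,13]; all 6 commits appear in both, in order. dp[11][13] = 6 confirms this is the maximum.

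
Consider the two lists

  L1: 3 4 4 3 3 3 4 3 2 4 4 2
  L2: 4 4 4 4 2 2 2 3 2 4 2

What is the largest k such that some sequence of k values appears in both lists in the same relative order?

Let dp[i][j] be the LCS length of the first i values of L1 and the first j values of L2. dp[i][j] = dp[i-1][j-1]+1 when the i-th and j-th values match, else max(dp[i-1][j], dp[i][j-1]).
    ·  4  4  4  4  2  2  2  3  2  4  2
 ·  0  0  0  0  0  0  0  0  0  0  0  0
 3  0  0  0  0  0  0  0  0  1  1  1  1
 4  0  1  1  1  1  1  1  1  1  1  2  2
 4  0  1  2  2  2  2  2  2  2  2  2  2
 3  0  1  2  2  2  2  2  2  3  3  3  3
 3  0  1  2  2  2  2  2  2  3  3  3  3
 3  0  1  2  2  2  2  2  2  3  3  3  3
 4  0  1  2  3  3  3  3  3  3  3  4  4
 3  0  1  2  3  3  3  3  3  4  4  4  4
 2  0  1  2  3  3  4  4  4  4  5  5  5
 4  0  1  2  3  4  4  4  4  4  5  6  6
 4  0  1  2  3  4  4  4  4  4  5  6  6
 2  0  1  2  3  4  5  5  5  5  5  6  7
dp[12][11] = 7. One LCS (by backtracking along matches): 4, 4, 4, 3, 2, 4, 2.

7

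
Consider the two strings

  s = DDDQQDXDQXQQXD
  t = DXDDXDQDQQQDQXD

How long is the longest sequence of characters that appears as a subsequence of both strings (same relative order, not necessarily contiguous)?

One common subsequence of length 10: D (s #1, t #3); then D (s #2, t #4); then D (s #3, t #6); then Q (s #4, t #7); then Q (s #5, t #9); then Q (s #9, t #10); then Q (s #11, t #11); then Q (s #12, t #13); then X (s #13, t #14); then D (s #14, t #15). The LCS DP gives dp[14][15] = 10, so this is optimal.

10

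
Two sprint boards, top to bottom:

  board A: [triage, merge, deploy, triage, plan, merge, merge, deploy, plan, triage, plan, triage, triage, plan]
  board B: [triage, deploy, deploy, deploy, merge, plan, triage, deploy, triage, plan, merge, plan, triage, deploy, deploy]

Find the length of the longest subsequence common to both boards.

Pick triage (board A #1, board B #1), merge (board A #2, board B #5), deploy (board A #3, board B #8), triage (board A #4, board B #9), plan (board A #5, board B #10), merge (board A #7, board B #11), plan (board A #9, board B #12), triage (board A #10, board B #13); all 8 tasks appear in both, in order. dp[14][15] = 8 confirms this is the maximum.

8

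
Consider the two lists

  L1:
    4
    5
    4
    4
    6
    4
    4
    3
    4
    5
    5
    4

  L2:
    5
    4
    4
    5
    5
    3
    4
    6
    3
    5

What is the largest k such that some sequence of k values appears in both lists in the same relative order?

6

Match 4 (L1 #1, L2 #3) → 5 (L1 #2, L2 #5) → 4 (L1 #4, L2 #7) → 6 (L1 #5, L2 #8) → 3 (L1 #8, L2 #9) → 5 (L1 #11, L2 #10) — 6 values in the same relative order in both, and the DP table's final entry dp[12][10] is also 6, so no common subsequence is longer.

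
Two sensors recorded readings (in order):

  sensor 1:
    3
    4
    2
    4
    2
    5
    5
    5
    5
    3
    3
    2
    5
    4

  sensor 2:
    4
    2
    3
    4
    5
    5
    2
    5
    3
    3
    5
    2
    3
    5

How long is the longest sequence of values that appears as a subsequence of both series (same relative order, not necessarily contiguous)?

10

One common subsequence of length 10: 4 [2,1], 2 [3,2], 4 [4,4], 5 [6,5], 5 [7,6], 5 [9,8], 3 [10,9], 3 [11,10], 2 [12,12], 5 [13,14], and the DP table's final entry dp[14][14] is also 10, so no common subsequence is longer.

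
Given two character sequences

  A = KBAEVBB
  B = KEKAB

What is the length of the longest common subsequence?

Let dp[i][j] be the LCS length of the first i characters of A and the first j characters of B. dp[i][j] = dp[i-1][j-1]+1 when the i-th and j-th characters match, else max(dp[i-1][j], dp[i][j-1]).
    ·  K  E  K  A  B
 ·  0  0  0  0  0  0
 K  0  1  1  1  1  1
 B  0  1  1  1  1  2
 A  0  1  1  1  2  2
 E  0  1  2  2  2  2
 V  0  1  2  2  2  2
 B  0  1  2  2  2  3
 B  0  1  2  2  2  3
dp[7][5] = 3. One LCS (by backtracking along matches): KAB.

3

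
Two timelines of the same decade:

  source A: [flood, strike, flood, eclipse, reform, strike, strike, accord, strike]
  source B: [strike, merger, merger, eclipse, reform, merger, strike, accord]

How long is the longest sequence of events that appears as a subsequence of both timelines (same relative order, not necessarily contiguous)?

Taking strike (source A #2, source B #1), eclipse (source A #4, source B #4), reform (source A #5, source B #5), strike (source A #7, source B #7), accord (source A #8, source B #8) gives a common subsequence of length 5. The LCS DP gives dp[9][8] = 5, so this is optimal.

5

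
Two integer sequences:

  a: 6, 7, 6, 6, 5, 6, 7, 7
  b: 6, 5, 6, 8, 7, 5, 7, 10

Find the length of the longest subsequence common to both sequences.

5

Taking 6 [4,1] → 5 [5,2] → 6 [6,3] → 7 [7,5] → 7 [8,7] gives a common subsequence of length 5. dp[8][8] = 5 confirms this is the maximum.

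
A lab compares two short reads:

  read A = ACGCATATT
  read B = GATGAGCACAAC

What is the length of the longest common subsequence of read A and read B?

5

Match A (read A #1, read B #5) → C (read A #2, read B #7) → C (read A #4, read B #9) → A (read A #5, read B #10) → A (read A #7, read B #11) — 5 bases in the same relative order in both. dp[9][12] = 5 confirms this is the maximum.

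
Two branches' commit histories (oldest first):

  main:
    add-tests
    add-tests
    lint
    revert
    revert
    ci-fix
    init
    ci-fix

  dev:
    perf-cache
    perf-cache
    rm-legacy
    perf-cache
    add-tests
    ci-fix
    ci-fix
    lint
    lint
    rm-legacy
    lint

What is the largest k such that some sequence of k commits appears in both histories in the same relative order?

3

Match add-tests at main[2]=dev[5]; then ci-fix at main[6]=dev[6]; then ci-fix at main[8]=dev[7] — 3 commits in the same relative order in both. dp[8][11] = 3 confirms this is the maximum.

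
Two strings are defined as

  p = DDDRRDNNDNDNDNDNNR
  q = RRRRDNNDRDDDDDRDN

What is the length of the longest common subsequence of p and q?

One common subsequence of length 10: R at p[4]=q[3], R at p[5]=q[4], D at p[6]=q[5], N at p[7]=q[6], N at p[8]=q[7], D at p[9]=q[12], D at p[11]=q[13], D at p[13]=q[14], D at p[15]=q[16], N at p[17]=q[17]. dp[18][17] = 10 confirms this is the maximum.

10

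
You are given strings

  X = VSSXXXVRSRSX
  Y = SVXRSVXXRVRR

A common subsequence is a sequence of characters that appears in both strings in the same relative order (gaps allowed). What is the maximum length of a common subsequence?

7

Pick V [1,2] → S [2,5] → X [4,7] → X [5,8] → V [7,10] → R [8,11] → R [10,12]; all 7 characters appear in both, in order. The LCS DP gives dp[12][12] = 7, so this is optimal.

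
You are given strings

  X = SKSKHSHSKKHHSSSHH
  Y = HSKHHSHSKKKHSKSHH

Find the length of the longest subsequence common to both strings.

13

Match S at X[1]=Y[2], then K at X[2]=Y[3], then H at X[5]=Y[5], then S at X[6]=Y[6], then H at X[7]=Y[7], then S at X[8]=Y[8], then K at X[9]=Y[10], then K at X[10]=Y[11], then H at X[12]=Y[12], then S at X[13]=Y[13], then S at X[15]=Y[15], then H at X[16]=Y[16], then H at X[17]=Y[17] — 13 characters in the same relative order in both. dp[17][17] = 13 confirms this is the maximum.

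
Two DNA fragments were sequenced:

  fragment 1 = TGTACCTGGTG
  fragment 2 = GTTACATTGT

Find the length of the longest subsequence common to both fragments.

7

Let dp[i][j] be the LCS length of the first i bases of fragment 1 and the first j bases of fragment 2. dp[i][j] = dp[i-1][j-1]+1 when the i-th and j-th bases match, else max(dp[i-1][j], dp[i][j-1]).
    ·  G  T  T  A  C  A  T  T  G  T
 ·  0  0  0  0  0  0  0  0  0  0  0
 T  0  0  1  1  1  1  1  1  1  1  1
 G  0  1  1  1  1  1  1  1  1  2  2
 T  0  1  2  2  2  2  2  2  2  2  3
 A  0  1  2  2  3  3  3  3  3  3  3
 C  0  1  2  2  3  4  4  4  4  4  4
 C  0  1  2  2  3  4  4  4  4  4  4
 T  0  1  2  3  3  4  4  5  5  5  5
 G  0  1  2  3  3  4  4  5  5  6  6
 G  0  1  2  3  3  4  4  5  5  6  6
 T  0  1  2  3  3  4  4  5  6  6  7
 G  0  1  2  3  3  4  4  5  6  7  7
dp[11][10] = 7. One LCS (by backtracking along matches): TTACTGT.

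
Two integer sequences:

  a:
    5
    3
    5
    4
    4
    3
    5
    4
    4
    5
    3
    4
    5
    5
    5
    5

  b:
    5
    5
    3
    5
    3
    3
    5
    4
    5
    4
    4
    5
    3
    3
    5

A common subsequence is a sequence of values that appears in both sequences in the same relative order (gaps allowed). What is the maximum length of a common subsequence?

One common subsequence of length 10: 5 (a #1, b #4), then 3 (a #2, b #6), then 5 (a #3, b #7), then 4 (a #5, b #8), then 5 (a #7, b #9), then 4 (a #8, b #10), then 4 (a #9, b #11), then 5 (a #10, b #12), then 3 (a #11, b #14), then 5 (a #16, b #15), and the DP table's final entry dp[16][15] is also 10, so no common subsequence is longer.

10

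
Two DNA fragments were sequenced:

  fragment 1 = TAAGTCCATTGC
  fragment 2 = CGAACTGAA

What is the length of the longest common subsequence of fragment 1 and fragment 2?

Let dp[i][j] be the LCS length of the first i bases of fragment 1 and the first j bases of fragment 2. dp[i][j] = dp[i-1][j-1]+1 when the i-th and j-th bases match, else max(dp[i-1][j], dp[i][j-1]).
    ·  C  G  A  A  C  T  G  A  A
 ·  0  0  0  0  0  0  0  0  0  0
 T  0  0  0  0  0  0  1  1  1  1
 A  0  0  0  1  1  1  1  1  2  2
 A  0  0  0  1  2  2  2  2  2  3
 G  0  0  1  1  2  2  2  3  3  3
 T  0  0  1  1  2  2  3  3  3  3
 C  0  1  1  1  2  3  3  3  3  3
 C  0  1  1  1  2  3  3  3  3  3
 A  0  1  1  2  2  3  3  3  4  4
 T  0  1  1  2  2  3  4  4  4  4
 T  0  1  1  2  2  3  4  4  4  4
 G  0  1  2  2  2  3  4  5  5  5
 C  0  1  2  2  2  3  4  5  5  5
dp[12][9] = 5. One LCS (by backtracking along matches): AACTG.

5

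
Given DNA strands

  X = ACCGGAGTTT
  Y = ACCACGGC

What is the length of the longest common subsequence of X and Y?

5

Taking A at X[1]=Y[1], then C at X[2]=Y[3], then C at X[3]=Y[5], then G at X[4]=Y[6], then G at X[5]=Y[7] gives a common subsequence of length 5. The LCS DP gives dp[10][8] = 5, so this is optimal.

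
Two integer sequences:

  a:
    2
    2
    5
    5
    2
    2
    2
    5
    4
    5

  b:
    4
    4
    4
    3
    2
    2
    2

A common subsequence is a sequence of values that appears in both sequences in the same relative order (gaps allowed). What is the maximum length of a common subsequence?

3

Let dp[i][j] be the LCS length of the first i values of a and the first j values of b. dp[i][j] = dp[i-1][j-1]+1 when the i-th and j-th values match, else max(dp[i-1][j], dp[i][j-1]).
    ·  4  4  4  3  2  2  2
 ·  0  0  0  0  0  0  0  0
 2  0  0  0  0  0  1  1  1
 2  0  0  0  0  0  1  2  2
 5  0  0  0  0  0  1  2  2
 5  0  0  0  0  0  1  2  2
 2  0  0  0  0  0  1  2  3
 2  0  0  0  0  0  1  2  3
 2  0  0  0  0  0  1  2  3
 5  0  0  0  0  0  1  2  3
 4  0  1  1  1  1  1  2  3
 5  0  1  1  1  1  1  2  3
dp[10][7] = 3. One LCS (by backtracking along matches): 2, 2, 2.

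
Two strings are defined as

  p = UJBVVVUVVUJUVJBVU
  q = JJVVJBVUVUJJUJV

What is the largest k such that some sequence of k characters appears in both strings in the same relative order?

Pick J (p #2, q #2), V (p #4, q #3), V (p #5, q #4), V (p #6, q #7), U (p #7, q #8), V (p #9, q #9), U (p #10, q #10), J (p #11, q #12), U (p #12, q #13), J (p #14, q #14), V (p #16, q #15); all 11 characters appear in both, in order. dp[17][15] = 11 confirms this is the maximum.

11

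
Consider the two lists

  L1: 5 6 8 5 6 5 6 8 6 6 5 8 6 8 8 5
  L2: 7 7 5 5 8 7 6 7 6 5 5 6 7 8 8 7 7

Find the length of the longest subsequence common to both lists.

Match 5 at L1[4]=L2[3], 5 at L1[6]=L2[4], 8 at L1[8]=L2[5], 6 at L1[9]=L2[7], 6 at L1[10]=L2[9], 5 at L1[11]=L2[11], 6 at L1[13]=L2[12], 8 at L1[14]=L2[14], 8 at L1[15]=L2[15] — 9 values in the same relative order in both. The LCS DP gives dp[16][17] = 9, so this is optimal.

9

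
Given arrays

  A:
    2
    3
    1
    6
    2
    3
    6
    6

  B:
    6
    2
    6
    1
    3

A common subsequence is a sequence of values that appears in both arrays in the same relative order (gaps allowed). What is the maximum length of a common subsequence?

3

Pick 2 at A[1]=B[2] → 1 at A[3]=B[4] → 3 at A[6]=B[5]; all 3 values appear in both, in order. Since dp[8][5] = 3, nothing longer is possible.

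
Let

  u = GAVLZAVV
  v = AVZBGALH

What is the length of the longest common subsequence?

Taking A at u[2]=v[1]; then V at u[3]=v[2]; then Z at u[5]=v[3]; then A at u[6]=v[6] gives a common subsequence of length 4. Since dp[8][8] = 4, nothing longer is possible.

4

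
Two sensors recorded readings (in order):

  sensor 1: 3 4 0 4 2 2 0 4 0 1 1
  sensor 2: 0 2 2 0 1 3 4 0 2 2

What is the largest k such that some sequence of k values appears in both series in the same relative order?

6

Let dp[i][j] be the LCS length of the first i values of sensor 1 and the first j values of sensor 2. dp[i][j] = dp[i-1][j-1]+1 when the i-th and j-th values match, else max(dp[i-1][j], dp[i][j-1]).
    ·  0  2  2  0  1  3  4  0  2  2
 ·  0  0  0  0  0  0  0  0  0  0  0
 3  0  0  0  0  0  0  1  1  1  1  1
 4  0  0  0  0  0  0  1  2  2  2  2
 0  0  1  1  1  1  1  1  2  3  3  3
 4  0  1  1  1  1  1  1  2  3  3  3
 2  0  1  2  2  2  2  2  2  3  4  4
 2  0  1  2  3  3  3  3  3  3  4  5
 0  0  1  2  3  4  4  4  4  4  4  5
 4  0  1  2  3  4  4  4  5  5  5  5
 0  0  1  2  3  4  4  4  5  6  6  6
 1  0  1  2  3  4  5  5  5  6  6  6
 1  0  1  2  3  4  5  5  5  6  6  6
dp[11][10] = 6. One LCS (by backtracking along matches): 0, 2, 2, 0, 4, 0.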